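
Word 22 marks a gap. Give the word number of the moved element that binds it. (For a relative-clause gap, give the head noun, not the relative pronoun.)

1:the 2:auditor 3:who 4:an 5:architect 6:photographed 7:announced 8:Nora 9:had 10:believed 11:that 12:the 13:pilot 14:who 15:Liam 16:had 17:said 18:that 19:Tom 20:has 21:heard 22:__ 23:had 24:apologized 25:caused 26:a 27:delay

The gap at 22 is the subject of "apologized", inside a relative clause.
The relative pronoun is "who" (word 14); it is bound by the head noun immediately before it.
Its filler is the head noun "pilot", at word 13.

13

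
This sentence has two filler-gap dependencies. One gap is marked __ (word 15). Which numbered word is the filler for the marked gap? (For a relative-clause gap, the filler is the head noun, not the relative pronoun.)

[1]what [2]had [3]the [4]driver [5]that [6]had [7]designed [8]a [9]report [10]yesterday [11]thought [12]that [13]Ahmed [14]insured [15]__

1

The marked gap is the direct object of "insured".
Its filler is the fronted wh-phrase "what", at word 1.
(The other dependency links word 4 to a gap after word 5.)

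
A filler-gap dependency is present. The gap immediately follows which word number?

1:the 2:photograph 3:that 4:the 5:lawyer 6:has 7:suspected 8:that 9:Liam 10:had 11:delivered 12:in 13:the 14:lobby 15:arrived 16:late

11

The displaced element is "the photograph" (word 2).
It is linked across 1 clause boundary (that).
It functions as the direct object of "delivered", so the gap sits immediately after word 11 ("delivered").
Base order: The lawyer has suspected that Liam had delivered the photograph in the lobby.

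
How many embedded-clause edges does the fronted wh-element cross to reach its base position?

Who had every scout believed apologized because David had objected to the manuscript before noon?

1

"who" is extracted from the subject of "apologized".
Boundaries crossed, outermost first: [Ø] — 1 in total.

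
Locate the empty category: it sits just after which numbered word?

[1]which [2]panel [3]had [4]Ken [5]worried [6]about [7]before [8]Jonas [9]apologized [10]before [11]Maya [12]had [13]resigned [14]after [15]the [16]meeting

The displaced element is "which panel" (word 2).
It functions as the object of the preposition "about" of "worried", so the gap sits immediately after word 6 ("about").
Base order: Ken had worried about which panel before Jonas apologized before Maya had resigned after the meeting.

6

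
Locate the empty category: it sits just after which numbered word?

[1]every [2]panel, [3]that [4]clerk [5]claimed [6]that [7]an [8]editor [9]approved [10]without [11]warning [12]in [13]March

9

The displaced element is "every panel" (word 2).
It is linked across 1 clause boundary (that).
It functions as the direct object of "approved", so the gap sits immediately after word 9 ("approved").
Base order: That clerk claimed that an editor approved every panel without warning in March.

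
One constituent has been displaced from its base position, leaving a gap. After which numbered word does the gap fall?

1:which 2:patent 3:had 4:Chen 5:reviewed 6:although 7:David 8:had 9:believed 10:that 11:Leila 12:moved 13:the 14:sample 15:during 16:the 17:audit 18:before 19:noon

The displaced element is "which patent" (word 2).
It functions as the direct object of "reviewed", so the gap sits immediately after word 5 ("reviewed").
Base order: Chen had reviewed which patent although David had believed that Leila moved the sample during the audit before noon.

5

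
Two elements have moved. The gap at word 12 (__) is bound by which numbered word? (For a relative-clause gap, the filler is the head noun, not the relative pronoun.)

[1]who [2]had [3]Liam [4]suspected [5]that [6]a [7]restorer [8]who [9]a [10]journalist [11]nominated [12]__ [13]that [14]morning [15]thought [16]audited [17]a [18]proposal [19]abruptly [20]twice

7

The marked gap is inside the relative clause, the direct object of "nominated".
Its filler is the head noun "restorer" (via "who"), at word 7.
(The other dependency links word 1 to a gap after word 15.)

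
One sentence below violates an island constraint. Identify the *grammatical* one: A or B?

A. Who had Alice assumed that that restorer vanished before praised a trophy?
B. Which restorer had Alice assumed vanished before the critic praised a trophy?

B

In A, the wh-phrase is extracted from inside an adjunct island (introduced by "before"), which blocks movement.
In B, the extraction path crosses only that-complement boundaries, which are transparent.
So B is grammatical.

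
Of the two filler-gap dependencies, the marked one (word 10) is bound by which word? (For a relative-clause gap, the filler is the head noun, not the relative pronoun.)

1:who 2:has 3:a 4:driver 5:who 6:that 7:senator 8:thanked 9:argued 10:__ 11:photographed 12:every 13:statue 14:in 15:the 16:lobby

The marked gap is the subject of "photographed".
Its filler is the fronted wh-phrase "who", at word 1.
(The other dependency links word 4 to a gap after word 8.)

1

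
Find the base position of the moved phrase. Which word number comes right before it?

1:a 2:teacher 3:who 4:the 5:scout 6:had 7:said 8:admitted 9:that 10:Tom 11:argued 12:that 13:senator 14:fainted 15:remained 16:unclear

7

The displaced element is "a teacher" (word 2).
It is linked across 1 clause boundary (Ø).
It functions as the subject of "admitted", so the gap sits immediately after word 7 ("said").
Base order: The scout had said that a teacher admitted that Tom argued that senator fainted.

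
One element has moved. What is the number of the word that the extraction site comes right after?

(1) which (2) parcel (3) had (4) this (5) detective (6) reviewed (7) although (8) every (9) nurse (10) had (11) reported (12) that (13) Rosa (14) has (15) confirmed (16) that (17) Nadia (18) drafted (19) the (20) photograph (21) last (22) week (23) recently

6

The displaced element is "which parcel" (word 2).
It functions as the direct object of "reviewed", so the gap sits immediately after word 6 ("reviewed").
Base order: This detective had reviewed which parcel although every nurse had reported that Rosa has confirmed that Nadia drafted the photograph last week recently.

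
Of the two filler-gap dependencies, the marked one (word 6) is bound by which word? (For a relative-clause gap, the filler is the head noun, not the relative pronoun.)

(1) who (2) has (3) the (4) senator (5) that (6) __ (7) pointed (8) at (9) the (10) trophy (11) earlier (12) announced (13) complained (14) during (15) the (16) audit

4

The marked gap is inside the relative clause, the subject of "pointed".
Its filler is the head noun "senator" (via "that"), at word 4.
(The other dependency links word 1 to a gap after word 12.)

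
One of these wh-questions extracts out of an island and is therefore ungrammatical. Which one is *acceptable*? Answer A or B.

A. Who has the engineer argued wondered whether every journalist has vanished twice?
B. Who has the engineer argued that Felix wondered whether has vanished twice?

In B, the wh-phrase is extracted from inside a wh-island (introduced by "whether"), which blocks movement.
In A, the extraction path crosses only that-complement boundaries, which are transparent.
So A is grammatical.

A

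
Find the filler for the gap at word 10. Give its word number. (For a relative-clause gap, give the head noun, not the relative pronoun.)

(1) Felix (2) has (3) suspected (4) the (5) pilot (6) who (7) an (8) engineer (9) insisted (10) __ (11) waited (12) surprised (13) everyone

5

The gap at 10 is the subject of "waited", inside a relative clause.
The relative pronoun is "who" (word 6); it is bound by the head noun immediately before it.
Its filler is the head noun "pilot", at word 5.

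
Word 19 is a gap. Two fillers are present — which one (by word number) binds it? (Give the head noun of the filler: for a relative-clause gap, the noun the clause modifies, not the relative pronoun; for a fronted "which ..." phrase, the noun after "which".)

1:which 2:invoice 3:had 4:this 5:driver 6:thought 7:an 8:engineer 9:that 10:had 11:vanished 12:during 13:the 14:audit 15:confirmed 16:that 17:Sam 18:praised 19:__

The marked gap is the direct object of "praised".
Its filler is the fronted wh-phrase "which invoice", at word 2.
(The other dependency links word 8 to a gap after word 9.)

2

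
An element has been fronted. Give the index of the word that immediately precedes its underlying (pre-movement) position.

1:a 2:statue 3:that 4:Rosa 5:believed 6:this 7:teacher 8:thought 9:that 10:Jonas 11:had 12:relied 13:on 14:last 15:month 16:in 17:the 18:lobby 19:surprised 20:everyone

13

The displaced element is "a statue" (word 2).
It is linked across 2 clause boundaries (Ø → that).
It functions as the object of the preposition "on" of "relied", so the gap sits immediately after word 13 ("on").
Base order: Rosa believed this teacher thought that Jonas had relied on a statue last month in the lobby.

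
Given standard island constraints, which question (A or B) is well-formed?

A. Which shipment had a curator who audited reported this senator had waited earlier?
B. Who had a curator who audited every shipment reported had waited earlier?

B

In A, the wh-phrase is extracted from inside a complex-NP island (relative clause) (introduced by "who"), which blocks movement.
In B, the extraction path crosses only that-complement boundaries, which are transparent.
So B is grammatical.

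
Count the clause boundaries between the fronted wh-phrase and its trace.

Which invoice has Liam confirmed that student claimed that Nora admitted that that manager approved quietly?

3

"which invoice" is extracted from the object of "approved".
Boundaries crossed, outermost first: [Ø], [that], [that] — 3 in total.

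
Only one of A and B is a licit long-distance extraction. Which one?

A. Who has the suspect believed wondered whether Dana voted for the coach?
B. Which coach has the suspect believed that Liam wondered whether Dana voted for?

A

In B, the wh-phrase is extracted from inside a wh-island (introduced by "whether"), which blocks movement.
In A, the extraction path crosses only that-complement boundaries, which are transparent.
So A is grammatical.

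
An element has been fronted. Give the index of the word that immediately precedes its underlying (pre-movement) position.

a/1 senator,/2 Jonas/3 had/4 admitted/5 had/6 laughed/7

5

The displaced element is "a senator" (word 2).
It is linked across 1 clause boundary (Ø).
It functions as the subject of "laughed", so the gap sits immediately after word 5 ("admitted").
Base order: Jonas had admitted that a senator had laughed.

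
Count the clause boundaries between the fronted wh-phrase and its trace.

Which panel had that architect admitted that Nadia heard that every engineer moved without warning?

"which panel" is extracted from the object of "moved".
Boundaries crossed, outermost first: [that], [that] — 2 in total.

2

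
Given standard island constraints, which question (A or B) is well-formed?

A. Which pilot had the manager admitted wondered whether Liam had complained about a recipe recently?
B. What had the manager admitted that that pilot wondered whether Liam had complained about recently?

In B, the wh-phrase is extracted from inside a wh-island (introduced by "whether"), which blocks movement.
In A, the extraction path crosses only that-complement boundaries, which are transparent.
So A is grammatical.

A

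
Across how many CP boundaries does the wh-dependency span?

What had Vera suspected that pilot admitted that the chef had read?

"what" is extracted from the object of "read".
Boundaries crossed, outermost first: [Ø], [that] — 2 in total.

2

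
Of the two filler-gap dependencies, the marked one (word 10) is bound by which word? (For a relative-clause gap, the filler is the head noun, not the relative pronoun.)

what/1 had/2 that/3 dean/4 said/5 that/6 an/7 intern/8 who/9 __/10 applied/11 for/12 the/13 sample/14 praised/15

The marked gap is inside the relative clause, the subject of "applied".
Its filler is the head noun "intern" (via "who"), at word 8.
(The other dependency links word 1 to a gap after word 15.)

8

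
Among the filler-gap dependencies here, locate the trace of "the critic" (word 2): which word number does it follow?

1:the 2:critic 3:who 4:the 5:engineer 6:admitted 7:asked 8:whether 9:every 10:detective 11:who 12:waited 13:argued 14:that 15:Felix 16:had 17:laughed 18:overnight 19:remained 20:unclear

6

The displaced element is "the critic" (word 2).
It is linked across 1 clause boundary (Ø).
It functions as the subject of "asked", so the gap sits immediately after word 6 ("admitted").
Base order: The engineer admitted that the critic asked whether every detective who waited argued that Felix had laughed overnight.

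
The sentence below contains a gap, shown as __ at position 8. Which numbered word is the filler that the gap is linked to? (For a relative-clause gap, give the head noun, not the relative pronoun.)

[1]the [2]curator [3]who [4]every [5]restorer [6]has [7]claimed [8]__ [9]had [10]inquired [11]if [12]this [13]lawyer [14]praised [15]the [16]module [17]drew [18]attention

2

The gap at 8 is the subject of "inquired", inside a relative clause.
The relative pronoun is "who" (word 3); it is bound by the head noun immediately before it.
Its filler is the head noun "curator", at word 2.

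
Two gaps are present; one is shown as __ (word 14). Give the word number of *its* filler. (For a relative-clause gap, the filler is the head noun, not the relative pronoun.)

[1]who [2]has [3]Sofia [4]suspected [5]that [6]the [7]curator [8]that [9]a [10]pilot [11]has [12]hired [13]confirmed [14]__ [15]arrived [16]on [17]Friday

1

The marked gap is the subject of "arrived".
Its filler is the fronted wh-phrase "who", at word 1.
(The other dependency links word 7 to a gap after word 12.)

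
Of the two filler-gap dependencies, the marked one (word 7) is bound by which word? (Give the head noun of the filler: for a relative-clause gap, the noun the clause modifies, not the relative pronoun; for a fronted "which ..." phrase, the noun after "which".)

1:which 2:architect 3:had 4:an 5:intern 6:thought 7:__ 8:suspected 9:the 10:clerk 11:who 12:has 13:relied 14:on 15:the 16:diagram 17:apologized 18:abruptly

2

The marked gap is the subject of "suspected".
Its filler is the fronted wh-phrase "which architect", at word 2.
(The other dependency links word 10 to a gap after word 11.)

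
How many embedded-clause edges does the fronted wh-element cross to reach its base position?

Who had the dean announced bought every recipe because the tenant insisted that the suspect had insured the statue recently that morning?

"who" is extracted from the subject of "bought".
Boundaries crossed, outermost first: [Ø] — 1 in total.

1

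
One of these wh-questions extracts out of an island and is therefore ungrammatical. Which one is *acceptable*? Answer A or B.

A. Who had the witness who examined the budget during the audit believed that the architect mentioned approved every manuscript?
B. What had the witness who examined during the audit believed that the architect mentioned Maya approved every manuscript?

A

In B, the wh-phrase is extracted from inside a complex-NP island (relative clause) (introduced by "who"), which blocks movement.
In A, the extraction path crosses only that-complement boundaries, which are transparent.
So A is grammatical.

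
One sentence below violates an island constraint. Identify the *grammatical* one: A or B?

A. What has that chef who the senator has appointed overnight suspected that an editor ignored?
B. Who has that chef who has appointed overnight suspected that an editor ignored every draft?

A

In B, the wh-phrase is extracted from inside a complex-NP island (relative clause) (introduced by "who"), which blocks movement.
In A, the extraction path crosses only that-complement boundaries, which are transparent.
So A is grammatical.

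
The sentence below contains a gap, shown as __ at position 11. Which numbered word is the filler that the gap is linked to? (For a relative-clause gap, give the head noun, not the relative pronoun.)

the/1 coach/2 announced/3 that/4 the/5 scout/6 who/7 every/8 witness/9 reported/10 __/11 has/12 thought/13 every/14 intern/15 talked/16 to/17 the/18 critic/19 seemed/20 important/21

6

The gap at 11 is the subject of "thought", inside a relative clause.
The relative pronoun is "who" (word 7); it is bound by the head noun immediately before it.
Its filler is the head noun "scout", at word 6.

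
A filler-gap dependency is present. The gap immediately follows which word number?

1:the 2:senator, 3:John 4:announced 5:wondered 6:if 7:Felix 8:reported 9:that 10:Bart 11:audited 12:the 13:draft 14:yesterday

The displaced element is "the senator" (word 2).
It is linked across 1 clause boundary (Ø).
It functions as the subject of "wondered", so the gap sits immediately after word 4 ("announced").
Base order: John announced that the senator wondered if Felix reported that Bart audited the draft yesterday.

4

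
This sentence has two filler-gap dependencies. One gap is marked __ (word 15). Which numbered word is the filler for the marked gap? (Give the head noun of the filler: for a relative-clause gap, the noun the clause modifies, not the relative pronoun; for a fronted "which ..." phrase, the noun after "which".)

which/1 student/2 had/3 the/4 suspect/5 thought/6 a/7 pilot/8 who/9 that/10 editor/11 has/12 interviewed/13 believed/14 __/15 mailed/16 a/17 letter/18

The marked gap is the subject of "mailed".
Its filler is the fronted wh-phrase "which student", at word 2.
(The other dependency links word 8 to a gap after word 13.)

2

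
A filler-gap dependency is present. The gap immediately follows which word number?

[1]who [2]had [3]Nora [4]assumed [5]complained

The displaced element is "who" (word 1).
It is linked across 1 clause boundary (Ø).
It functions as the subject of "complained", so the gap sits immediately after word 4 ("assumed").
Base order: Nora had assumed who complained.

4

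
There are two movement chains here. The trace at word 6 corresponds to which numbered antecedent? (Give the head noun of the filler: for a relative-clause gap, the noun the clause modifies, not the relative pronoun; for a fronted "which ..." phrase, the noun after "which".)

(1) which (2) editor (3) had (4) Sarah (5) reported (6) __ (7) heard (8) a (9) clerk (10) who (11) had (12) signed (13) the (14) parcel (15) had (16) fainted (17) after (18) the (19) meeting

The marked gap is the subject of "heard".
Its filler is the fronted wh-phrase "which editor", at word 2.
(The other dependency links word 9 to a gap after word 10.)

2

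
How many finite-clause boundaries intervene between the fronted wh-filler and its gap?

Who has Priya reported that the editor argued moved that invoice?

"who" is extracted from the subject of "moved".
Boundaries crossed, outermost first: [that], [Ø] — 2 in total.

2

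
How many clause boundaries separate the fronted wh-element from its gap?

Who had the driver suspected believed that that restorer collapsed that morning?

"who" is extracted from the subject of "believed".
Boundaries crossed, outermost first: [Ø] — 1 in total.

1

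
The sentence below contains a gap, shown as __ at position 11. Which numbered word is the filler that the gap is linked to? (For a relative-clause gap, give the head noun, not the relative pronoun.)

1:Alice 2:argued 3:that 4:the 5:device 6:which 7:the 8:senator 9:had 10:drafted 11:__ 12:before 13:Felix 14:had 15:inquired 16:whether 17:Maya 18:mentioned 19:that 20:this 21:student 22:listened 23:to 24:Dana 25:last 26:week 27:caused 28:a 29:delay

5

The gap at 11 is the object of "drafted", inside a relative clause.
The relative pronoun is "which" (word 6); it is bound by the head noun immediately before it.
Its filler is the head noun "device", at word 5.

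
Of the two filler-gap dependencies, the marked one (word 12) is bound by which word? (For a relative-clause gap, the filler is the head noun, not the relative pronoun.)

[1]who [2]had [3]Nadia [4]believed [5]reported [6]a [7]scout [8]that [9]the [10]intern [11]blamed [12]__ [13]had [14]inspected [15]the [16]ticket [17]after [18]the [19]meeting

7

The marked gap is inside the relative clause, the direct object of "blamed".
Its filler is the head noun "scout" (via "that"), at word 7.
(The other dependency links word 1 to a gap after word 4.)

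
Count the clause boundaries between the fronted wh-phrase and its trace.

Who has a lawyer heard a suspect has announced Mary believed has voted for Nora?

3

"who" is extracted from the subject of "voted".
Boundaries crossed, outermost first: [Ø], [Ø], [Ø] — 3 in total.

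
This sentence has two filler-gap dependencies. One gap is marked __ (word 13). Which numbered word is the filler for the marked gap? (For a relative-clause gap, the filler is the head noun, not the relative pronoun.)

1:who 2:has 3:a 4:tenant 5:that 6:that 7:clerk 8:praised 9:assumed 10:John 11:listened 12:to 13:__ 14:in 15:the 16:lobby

1

The marked gap is the object of the preposition "to" of "listened".
Its filler is the fronted wh-phrase "who", at word 1.
(The other dependency links word 4 to a gap after word 8.)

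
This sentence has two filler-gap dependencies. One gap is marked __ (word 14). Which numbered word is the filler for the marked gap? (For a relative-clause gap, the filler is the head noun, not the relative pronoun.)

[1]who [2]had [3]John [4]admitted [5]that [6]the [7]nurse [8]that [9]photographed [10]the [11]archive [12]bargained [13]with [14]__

1

The marked gap is the object of the preposition "with" of "bargained".
Its filler is the fronted wh-phrase "who", at word 1.
(The other dependency links word 7 to a gap after word 8.)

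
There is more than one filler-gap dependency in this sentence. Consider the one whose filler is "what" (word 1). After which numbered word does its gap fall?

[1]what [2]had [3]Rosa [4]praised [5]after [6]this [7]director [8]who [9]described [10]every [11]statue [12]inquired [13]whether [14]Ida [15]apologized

The displaced element is "what" (word 1).
It functions as the direct object of "praised", so the gap sits immediately after word 4 ("praised").
Base order: Rosa had praised what after this director who described every statue inquired whether Ida apologized.

4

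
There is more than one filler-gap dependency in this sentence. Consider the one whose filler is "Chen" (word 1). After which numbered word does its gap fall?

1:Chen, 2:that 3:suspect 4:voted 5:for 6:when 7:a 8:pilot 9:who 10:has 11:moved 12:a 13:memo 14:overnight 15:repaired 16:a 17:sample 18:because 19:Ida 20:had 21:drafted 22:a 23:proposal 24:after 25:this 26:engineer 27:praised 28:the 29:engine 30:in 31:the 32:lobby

5

The displaced element is "Chen" (word 1).
It functions as the object of the preposition "for" of "voted", so the gap sits immediately after word 5 ("for").
Base order: That suspect voted for Chen when a pilot who has moved a memo overnight repaired a sample because Ida had drafted a proposal after this engineer praised the engine in the lobby.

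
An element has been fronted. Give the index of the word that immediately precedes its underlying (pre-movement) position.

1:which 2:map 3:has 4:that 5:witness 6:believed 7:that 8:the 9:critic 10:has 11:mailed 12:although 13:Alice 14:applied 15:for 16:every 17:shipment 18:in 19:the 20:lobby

11

The displaced element is "which map" (word 2).
It is linked across 1 clause boundary (that).
It functions as the direct object of "mailed", so the gap sits immediately after word 11 ("mailed").
Base order: That witness has believed that the critic has mailed which map although Alice applied for every shipment in the lobby.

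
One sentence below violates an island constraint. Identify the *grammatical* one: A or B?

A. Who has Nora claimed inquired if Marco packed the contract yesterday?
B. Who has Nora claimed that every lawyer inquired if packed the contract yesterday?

In B, the wh-phrase is extracted from inside a wh-island (introduced by "if"), which blocks movement.
In A, the extraction path crosses only that-complement boundaries, which are transparent.
So A is grammatical.

A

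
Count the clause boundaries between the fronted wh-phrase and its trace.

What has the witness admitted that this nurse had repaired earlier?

"what" is extracted from the object of "repaired".
Boundaries crossed, outermost first: [that] — 1 in total.

1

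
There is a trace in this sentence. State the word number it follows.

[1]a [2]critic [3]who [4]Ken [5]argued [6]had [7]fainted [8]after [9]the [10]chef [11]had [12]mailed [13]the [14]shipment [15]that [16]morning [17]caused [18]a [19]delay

The displaced element is "a critic" (word 2).
It is linked across 1 clause boundary (Ø).
It functions as the subject of "fainted", so the gap sits immediately after word 5 ("argued").
Base order: Ken argued that a critic had fainted after the chef had mailed the shipment that morning.

5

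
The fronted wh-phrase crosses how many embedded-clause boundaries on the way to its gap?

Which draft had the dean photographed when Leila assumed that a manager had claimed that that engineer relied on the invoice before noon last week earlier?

"which draft" originates inside the matrix clause — no clause boundary is crossed.

0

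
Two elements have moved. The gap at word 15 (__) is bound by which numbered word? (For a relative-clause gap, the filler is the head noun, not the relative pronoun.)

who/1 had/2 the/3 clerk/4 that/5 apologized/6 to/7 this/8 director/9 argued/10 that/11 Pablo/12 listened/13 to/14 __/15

1

The marked gap is the object of the preposition "to" of "listened".
Its filler is the fronted wh-phrase "who", at word 1.
(The other dependency links word 4 to a gap after word 5.)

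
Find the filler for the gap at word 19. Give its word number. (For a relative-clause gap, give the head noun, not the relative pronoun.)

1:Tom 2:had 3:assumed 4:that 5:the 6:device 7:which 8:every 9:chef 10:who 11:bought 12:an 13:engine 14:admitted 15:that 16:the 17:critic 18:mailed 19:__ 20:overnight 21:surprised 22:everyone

6

The gap at 19 is the object of "mailed", inside a relative clause.
The relative pronoun is "which" (word 7); it is bound by the head noun immediately before it.
Its filler is the head noun "device", at word 6.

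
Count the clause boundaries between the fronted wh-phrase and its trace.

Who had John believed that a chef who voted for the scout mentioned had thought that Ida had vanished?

2

"who" is extracted from the subject of "thought".
Boundaries crossed, outermost first: [that], [Ø] — 2 in total.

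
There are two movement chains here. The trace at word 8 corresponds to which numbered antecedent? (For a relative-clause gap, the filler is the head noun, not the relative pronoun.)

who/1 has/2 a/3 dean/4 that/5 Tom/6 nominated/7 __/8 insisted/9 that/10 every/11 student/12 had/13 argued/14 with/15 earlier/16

4

The marked gap is inside the relative clause, the direct object of "nominated".
Its filler is the head noun "dean" (via "that"), at word 4.
(The other dependency links word 1 to a gap after word 15.)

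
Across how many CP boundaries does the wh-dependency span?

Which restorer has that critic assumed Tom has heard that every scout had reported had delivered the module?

3

"which restorer" is extracted from the subject of "delivered".
Boundaries crossed, outermost first: [Ø], [that], [Ø] — 3 in total.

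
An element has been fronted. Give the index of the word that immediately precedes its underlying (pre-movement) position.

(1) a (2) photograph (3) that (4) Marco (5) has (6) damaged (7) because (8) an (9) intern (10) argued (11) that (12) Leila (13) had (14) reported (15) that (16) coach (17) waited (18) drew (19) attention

The displaced element is "a photograph" (word 2).
It functions as the direct object of "damaged", so the gap sits immediately after word 6 ("damaged").
Base order: Marco has damaged a photograph because an intern argued that Leila had reported that coach waited.

6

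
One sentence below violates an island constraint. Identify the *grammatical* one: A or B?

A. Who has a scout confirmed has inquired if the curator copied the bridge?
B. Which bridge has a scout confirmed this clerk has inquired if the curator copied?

A

In B, the wh-phrase is extracted from inside a wh-island (introduced by "if"), which blocks movement.
In A, the extraction path crosses only that-complement boundaries, which are transparent.
So A is grammatical.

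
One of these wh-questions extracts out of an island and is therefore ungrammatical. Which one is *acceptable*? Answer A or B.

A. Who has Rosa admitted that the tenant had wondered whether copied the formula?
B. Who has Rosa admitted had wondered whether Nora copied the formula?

In A, the wh-phrase is extracted from inside a wh-island (introduced by "whether"), which blocks movement.
In B, the extraction path crosses only that-complement boundaries, which are transparent.
So B is grammatical.

B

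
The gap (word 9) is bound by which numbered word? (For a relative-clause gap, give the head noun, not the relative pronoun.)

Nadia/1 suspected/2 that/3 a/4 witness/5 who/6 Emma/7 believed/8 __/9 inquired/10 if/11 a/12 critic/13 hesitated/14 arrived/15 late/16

5

The gap at 9 is the subject of "inquired", inside a relative clause.
The relative pronoun is "who" (word 6); it is bound by the head noun immediately before it.
Its filler is the head noun "witness", at word 5.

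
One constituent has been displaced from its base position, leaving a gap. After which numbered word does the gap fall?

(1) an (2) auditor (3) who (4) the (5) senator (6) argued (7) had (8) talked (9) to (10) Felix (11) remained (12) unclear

6

The displaced element is "an auditor" (word 2).
It is linked across 1 clause boundary (Ø).
It functions as the subject of "talked", so the gap sits immediately after word 6 ("argued").
Base order: The senator argued that an auditor had talked to Felix.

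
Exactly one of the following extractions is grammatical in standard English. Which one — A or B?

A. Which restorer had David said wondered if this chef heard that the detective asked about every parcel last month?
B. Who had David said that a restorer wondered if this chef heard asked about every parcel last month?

In B, the wh-phrase is extracted from inside a wh-island (introduced by "if"), which blocks movement.
In A, the extraction path crosses only that-complement boundaries, which are transparent.
So A is grammatical.

A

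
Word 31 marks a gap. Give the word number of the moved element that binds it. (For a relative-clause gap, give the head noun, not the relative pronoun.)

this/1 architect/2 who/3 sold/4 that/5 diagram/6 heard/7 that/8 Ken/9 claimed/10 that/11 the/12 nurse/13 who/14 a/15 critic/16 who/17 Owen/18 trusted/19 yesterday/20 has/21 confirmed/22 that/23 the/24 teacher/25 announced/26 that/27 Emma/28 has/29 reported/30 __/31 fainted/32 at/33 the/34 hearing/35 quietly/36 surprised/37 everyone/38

13

The gap at 31 is the subject of "fainted", inside a relative clause.
The relative pronoun is "who" (word 14); it is bound by the head noun immediately before it.
Its filler is the head noun "nurse", at word 13.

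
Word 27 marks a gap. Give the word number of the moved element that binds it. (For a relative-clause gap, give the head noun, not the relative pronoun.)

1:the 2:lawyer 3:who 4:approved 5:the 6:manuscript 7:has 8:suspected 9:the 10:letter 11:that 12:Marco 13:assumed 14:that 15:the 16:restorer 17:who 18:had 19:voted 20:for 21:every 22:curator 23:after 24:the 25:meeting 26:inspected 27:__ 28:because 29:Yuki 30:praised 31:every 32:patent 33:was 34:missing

The gap at 27 is the object of "inspected", inside a relative clause.
The relative pronoun is "that" (word 11); it is bound by the head noun immediately before it.
Its filler is the head noun "letter", at word 10.

10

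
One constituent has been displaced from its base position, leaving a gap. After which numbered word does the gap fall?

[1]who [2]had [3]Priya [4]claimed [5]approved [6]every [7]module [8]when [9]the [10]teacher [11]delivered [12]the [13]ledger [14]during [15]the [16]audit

The displaced element is "who" (word 1).
It is linked across 1 clause boundary (Ø).
It functions as the subject of "approved", so the gap sits immediately after word 4 ("claimed").
Base order: Priya had claimed that who approved every module when the teacher delivered the ledger during the audit.

4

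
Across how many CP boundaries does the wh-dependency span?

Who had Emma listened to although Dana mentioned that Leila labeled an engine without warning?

"who" originates inside the matrix clause — no clause boundary is crossed.

0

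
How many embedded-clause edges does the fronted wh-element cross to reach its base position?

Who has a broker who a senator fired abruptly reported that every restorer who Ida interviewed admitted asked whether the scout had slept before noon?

2

"who" is extracted from the subject of "asked".
Boundaries crossed, outermost first: [that], [Ø] — 2 in total.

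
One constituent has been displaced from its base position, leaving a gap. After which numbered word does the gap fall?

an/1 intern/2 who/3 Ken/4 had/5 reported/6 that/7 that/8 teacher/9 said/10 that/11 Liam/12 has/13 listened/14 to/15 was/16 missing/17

15

The displaced element is "an intern" (word 2).
It is linked across 2 clause boundaries (that → that).
It functions as the object of the preposition "to" of "listened", so the gap sits immediately after word 15 ("to").
Base order: Ken had reported that that teacher said that Liam has listened to an intern.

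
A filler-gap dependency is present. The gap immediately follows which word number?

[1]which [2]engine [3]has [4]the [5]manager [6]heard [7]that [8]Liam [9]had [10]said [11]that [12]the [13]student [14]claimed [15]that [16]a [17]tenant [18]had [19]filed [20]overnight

The displaced element is "which engine" (word 2).
It is linked across 3 clause boundaries (that → that → that).
It functions as the direct object of "filed", so the gap sits immediately after word 19 ("filed").
Base order: The manager has heard that Liam had said that the student claimed that a tenant had filed which engine overnight.

19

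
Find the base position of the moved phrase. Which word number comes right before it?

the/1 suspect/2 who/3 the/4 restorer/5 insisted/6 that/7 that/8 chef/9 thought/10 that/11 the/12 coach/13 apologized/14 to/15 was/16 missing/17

15

The displaced element is "the suspect" (word 2).
It is linked across 2 clause boundaries (that → that).
It functions as the object of the preposition "to" of "apologized", so the gap sits immediately after word 15 ("to").
Base order: The restorer insisted that that chef thought that the coach apologized to the suspect.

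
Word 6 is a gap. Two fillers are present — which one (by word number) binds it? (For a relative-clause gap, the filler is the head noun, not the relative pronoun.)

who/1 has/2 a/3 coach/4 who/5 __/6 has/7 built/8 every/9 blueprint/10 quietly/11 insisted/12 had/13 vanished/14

4

The marked gap is inside the relative clause, the subject of "built".
Its filler is the head noun "coach" (via "who"), at word 4.
(The other dependency links word 1 to a gap after word 12.)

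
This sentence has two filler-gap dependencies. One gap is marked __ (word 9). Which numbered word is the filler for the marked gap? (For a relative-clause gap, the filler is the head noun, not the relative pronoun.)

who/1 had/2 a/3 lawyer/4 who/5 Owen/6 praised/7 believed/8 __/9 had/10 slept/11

1

The marked gap is the subject of "slept".
Its filler is the fronted wh-phrase "who", at word 1.
(The other dependency links word 4 to a gap after word 7.)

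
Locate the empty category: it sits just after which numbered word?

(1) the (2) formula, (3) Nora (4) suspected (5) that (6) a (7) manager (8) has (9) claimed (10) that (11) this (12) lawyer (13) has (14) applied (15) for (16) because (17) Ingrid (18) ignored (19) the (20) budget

15

The displaced element is "the formula" (word 2).
It is linked across 2 clause boundaries (that → that).
It functions as the object of the preposition "for" of "applied", so the gap sits immediately after word 15 ("for").
Base order: Nora suspected that a manager has claimed that this lawyer has applied for the formula because Ingrid ignored the budget.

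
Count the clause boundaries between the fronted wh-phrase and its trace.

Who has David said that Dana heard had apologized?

"who" is extracted from the subject of "apologized".
Boundaries crossed, outermost first: [that], [Ø] — 2 in total.

2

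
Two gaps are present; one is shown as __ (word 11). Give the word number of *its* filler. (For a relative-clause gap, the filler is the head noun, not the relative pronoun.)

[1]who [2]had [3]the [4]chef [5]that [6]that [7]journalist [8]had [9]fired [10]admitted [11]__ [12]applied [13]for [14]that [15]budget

The marked gap is the subject of "applied".
Its filler is the fronted wh-phrase "who", at word 1.
(The other dependency links word 4 to a gap after word 9.)

1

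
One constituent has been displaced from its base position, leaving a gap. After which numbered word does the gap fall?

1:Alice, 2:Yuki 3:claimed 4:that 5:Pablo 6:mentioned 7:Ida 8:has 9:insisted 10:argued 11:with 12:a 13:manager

The displaced element is "Alice" (word 1).
It is linked across 3 clause boundaries (that → Ø → Ø).
It functions as the subject of "argued", so the gap sits immediately after word 9 ("insisted").
Base order: Yuki claimed that Pablo mentioned Ida has insisted Alice argued with a manager.

9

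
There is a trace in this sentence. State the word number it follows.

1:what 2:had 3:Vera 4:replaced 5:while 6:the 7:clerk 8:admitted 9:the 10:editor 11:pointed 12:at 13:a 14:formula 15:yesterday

4

The displaced element is "what" (word 1).
It functions as the direct object of "replaced", so the gap sits immediately after word 4 ("replaced").
Base order: Vera had replaced what while the clerk admitted the editor pointed at a formula yesterday.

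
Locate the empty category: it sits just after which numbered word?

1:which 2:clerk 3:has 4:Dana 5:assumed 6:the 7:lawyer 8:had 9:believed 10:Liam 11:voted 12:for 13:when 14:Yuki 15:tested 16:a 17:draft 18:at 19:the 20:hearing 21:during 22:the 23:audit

12

The displaced element is "which clerk" (word 2).
It is linked across 2 clause boundaries (Ø → Ø).
It functions as the object of the preposition "for" of "voted", so the gap sits immediately after word 12 ("for").
Base order: Dana has assumed the lawyer had believed Liam voted for which clerk when Yuki tested a draft at the hearing during the audit.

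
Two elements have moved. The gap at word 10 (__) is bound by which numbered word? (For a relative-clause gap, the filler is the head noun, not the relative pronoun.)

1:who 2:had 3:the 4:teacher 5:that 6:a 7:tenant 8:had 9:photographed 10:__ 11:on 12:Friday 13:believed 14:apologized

4

The marked gap is inside the relative clause, the direct object of "photographed".
Its filler is the head noun "teacher" (via "that"), at word 4.
(The other dependency links word 1 to a gap after word 13.)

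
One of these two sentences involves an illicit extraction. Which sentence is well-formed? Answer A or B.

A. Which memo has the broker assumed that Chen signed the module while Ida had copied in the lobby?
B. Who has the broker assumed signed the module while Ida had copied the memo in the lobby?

B

In A, the wh-phrase is extracted from inside an adjunct island (introduced by "while"), which blocks movement.
In B, the extraction path crosses only that-complement boundaries, which are transparent.
So B is grammatical.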